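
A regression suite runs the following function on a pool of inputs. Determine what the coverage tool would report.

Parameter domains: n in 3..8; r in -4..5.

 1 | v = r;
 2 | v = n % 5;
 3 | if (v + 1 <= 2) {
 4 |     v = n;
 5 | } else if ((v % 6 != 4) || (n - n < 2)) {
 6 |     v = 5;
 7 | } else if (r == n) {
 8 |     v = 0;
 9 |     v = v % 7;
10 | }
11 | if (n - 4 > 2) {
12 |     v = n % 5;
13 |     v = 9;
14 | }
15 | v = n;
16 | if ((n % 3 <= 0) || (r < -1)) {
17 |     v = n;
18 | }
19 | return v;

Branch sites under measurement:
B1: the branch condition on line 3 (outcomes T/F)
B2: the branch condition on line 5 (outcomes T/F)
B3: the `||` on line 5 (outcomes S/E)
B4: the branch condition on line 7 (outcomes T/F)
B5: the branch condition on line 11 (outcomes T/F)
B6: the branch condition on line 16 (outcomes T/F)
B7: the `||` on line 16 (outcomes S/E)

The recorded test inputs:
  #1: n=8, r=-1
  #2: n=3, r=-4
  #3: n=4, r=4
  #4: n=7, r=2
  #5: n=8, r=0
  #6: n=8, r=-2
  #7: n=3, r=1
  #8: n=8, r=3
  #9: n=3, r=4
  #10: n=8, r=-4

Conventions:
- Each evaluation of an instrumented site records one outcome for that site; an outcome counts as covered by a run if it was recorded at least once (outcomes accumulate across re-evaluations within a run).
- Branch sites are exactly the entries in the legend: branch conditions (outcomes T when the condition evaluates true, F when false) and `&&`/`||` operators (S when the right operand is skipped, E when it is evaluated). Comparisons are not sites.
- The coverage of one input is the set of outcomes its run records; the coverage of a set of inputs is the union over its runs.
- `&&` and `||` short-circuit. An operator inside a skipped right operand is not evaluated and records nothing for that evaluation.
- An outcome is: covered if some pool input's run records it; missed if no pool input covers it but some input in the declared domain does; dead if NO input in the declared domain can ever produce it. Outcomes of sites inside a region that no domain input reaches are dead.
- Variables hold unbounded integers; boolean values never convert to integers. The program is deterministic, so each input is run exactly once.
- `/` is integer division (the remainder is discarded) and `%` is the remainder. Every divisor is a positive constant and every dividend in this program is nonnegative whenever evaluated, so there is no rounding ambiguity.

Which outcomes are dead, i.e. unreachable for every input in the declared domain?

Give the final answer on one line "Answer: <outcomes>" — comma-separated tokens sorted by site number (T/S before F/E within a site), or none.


sweeping the full domain (60 inputs) for each outcome:
  B2=F: no domain input ever produces it -> dead
  B4=T: no domain input ever produces it -> dead
  B4=F: no domain input ever produces it -> dead
  reachable outcomes have witnesses, e.g. B1=T (e.g. n=5, r=-4), B1=F (e.g. n=3, r=-4), B2=T (e.g. n=3, r=-4), B3=S (e.g. n=3, r=-4)
Answer: B2=F, B4=T, B4=F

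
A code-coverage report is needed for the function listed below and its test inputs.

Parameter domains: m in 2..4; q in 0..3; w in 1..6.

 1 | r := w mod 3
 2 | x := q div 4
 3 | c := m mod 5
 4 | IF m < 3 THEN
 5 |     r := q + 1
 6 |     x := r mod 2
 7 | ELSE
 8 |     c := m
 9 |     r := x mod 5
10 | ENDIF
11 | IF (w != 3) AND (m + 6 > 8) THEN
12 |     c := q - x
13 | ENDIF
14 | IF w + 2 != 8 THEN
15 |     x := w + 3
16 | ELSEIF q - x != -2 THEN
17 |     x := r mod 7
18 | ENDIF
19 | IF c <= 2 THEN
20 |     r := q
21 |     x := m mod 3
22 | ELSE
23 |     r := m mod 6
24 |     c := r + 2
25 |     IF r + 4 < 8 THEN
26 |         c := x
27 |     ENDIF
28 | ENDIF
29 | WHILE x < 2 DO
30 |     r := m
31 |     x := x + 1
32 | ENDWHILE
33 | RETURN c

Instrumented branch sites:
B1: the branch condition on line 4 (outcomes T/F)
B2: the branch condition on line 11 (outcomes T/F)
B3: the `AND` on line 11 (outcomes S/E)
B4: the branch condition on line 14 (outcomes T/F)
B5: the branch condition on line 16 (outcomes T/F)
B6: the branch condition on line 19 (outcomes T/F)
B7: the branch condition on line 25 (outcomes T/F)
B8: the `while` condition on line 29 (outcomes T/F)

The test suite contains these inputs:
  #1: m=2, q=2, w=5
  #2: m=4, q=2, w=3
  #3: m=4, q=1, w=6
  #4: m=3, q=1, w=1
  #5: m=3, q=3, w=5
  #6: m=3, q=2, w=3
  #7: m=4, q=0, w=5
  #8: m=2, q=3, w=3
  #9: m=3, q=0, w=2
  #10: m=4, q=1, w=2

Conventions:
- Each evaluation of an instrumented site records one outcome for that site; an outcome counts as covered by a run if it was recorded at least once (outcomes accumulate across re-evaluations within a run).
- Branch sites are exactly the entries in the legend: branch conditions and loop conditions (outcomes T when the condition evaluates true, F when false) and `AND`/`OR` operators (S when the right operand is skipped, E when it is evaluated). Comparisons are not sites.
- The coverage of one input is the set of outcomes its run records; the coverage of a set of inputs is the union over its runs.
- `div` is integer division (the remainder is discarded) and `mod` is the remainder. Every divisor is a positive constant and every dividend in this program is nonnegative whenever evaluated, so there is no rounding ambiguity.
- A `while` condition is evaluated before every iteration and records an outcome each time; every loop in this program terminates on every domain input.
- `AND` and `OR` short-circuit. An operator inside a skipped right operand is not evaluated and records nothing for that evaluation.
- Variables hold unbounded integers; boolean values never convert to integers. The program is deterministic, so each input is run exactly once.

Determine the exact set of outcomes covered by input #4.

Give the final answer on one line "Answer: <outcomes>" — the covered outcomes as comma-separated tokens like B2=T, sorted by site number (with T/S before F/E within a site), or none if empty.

Simulating input #4 (m=3, q=1, w=1) step by step:
  B1->F, B3->E, B2->T, B4->T, B6->T, B8->T, B8->T, B8->F
as a set, this run covers: B1=F, B2=T, B3=E, B4=T, B6=T, B8=T, B8=F

Answer: B1=F, B2=T, B3=E, B4=T, B6=T, B8=T, B8=F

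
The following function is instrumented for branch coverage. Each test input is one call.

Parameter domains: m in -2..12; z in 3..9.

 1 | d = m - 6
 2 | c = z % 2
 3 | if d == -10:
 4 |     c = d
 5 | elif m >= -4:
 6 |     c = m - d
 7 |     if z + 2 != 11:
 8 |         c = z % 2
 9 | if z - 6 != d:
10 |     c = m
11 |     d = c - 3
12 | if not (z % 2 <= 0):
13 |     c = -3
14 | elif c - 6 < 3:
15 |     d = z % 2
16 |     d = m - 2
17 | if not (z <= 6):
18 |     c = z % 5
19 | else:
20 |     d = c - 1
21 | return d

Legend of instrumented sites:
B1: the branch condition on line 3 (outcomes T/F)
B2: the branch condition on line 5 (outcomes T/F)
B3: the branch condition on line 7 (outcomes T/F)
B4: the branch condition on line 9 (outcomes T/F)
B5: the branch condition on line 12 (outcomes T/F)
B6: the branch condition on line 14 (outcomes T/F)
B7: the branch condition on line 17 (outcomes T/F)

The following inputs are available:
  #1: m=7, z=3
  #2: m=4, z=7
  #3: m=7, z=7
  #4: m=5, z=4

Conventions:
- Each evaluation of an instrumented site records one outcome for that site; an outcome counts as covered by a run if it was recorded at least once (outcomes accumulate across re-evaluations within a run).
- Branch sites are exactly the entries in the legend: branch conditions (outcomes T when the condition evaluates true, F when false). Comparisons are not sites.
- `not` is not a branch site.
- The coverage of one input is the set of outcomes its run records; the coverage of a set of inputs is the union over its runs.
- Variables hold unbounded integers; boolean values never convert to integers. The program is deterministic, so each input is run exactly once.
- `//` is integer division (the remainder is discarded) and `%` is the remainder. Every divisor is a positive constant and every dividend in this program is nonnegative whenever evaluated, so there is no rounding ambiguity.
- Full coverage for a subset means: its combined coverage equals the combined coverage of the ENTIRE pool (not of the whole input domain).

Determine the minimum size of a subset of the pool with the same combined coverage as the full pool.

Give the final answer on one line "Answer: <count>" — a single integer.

run #1 (m=7, z=3) records B1=F, B2=T, B3=T, B4=T, B5=T, B7=F
run #2 (m=4, z=7) records B1=F, B2=T, B3=T, B4=T, B5=T, B7=T
run #3 (m=7, z=7) records B1=F, B2=T, B3=T, B4=F, B5=T, B7=T
run #4 (m=5, z=4) records B1=F, B2=T, B3=T, B4=T, B5=F, B6=T, B7=F
the full pool covers 10 outcomes: B1=F, B2=T, B3=T, B4=T, B4=F, B5=T, B5=F, B6=T, B7=T, B7=F
checked all size-1 subsets: none covers 10 outcomes (max 7/10)
inputs {3, 4} (size 2) cover everything; no size-2 subset with a lexicographically smaller index list covers all 10

Answer: 2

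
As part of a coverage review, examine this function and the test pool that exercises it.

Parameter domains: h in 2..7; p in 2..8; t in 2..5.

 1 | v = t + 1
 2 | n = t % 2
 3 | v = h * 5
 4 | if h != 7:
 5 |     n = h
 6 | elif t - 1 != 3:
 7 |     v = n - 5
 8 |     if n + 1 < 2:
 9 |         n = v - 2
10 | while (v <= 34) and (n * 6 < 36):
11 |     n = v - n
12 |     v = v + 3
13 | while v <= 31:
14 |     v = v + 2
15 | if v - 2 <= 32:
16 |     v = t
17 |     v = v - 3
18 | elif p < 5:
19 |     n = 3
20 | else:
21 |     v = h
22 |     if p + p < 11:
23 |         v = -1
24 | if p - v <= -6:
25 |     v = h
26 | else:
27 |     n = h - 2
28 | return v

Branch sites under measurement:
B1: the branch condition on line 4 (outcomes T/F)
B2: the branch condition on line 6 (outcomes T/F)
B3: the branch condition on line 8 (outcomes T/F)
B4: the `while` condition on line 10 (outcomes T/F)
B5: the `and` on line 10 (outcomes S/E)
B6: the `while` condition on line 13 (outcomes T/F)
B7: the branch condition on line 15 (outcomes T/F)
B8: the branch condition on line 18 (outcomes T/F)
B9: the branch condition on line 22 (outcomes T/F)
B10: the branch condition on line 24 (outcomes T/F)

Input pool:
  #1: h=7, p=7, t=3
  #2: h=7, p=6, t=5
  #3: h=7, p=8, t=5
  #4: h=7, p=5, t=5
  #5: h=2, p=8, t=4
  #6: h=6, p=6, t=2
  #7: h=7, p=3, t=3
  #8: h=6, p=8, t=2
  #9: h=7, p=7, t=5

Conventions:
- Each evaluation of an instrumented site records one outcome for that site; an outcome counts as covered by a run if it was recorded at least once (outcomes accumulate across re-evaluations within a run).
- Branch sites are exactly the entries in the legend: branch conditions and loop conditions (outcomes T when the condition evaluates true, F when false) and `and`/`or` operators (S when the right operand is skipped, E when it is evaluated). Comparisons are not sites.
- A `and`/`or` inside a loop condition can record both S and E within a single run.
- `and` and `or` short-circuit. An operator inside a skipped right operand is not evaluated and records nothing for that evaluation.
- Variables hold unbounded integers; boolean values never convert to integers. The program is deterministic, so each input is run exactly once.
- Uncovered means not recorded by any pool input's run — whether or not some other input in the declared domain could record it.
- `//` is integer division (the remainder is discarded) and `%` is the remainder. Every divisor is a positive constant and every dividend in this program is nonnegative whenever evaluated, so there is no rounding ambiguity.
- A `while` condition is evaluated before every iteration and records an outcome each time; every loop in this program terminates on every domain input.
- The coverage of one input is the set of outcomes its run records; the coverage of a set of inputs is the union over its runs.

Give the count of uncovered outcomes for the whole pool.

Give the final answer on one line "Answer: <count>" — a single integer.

#1 (h=7, p=7, t=3) -> B1->F, B2->T, B3->F, B5->E, B4->T, B5->E, B4->T, B5->E, B4->T, B5->E, B4->T, B5->E, B4->F, B6->T, ...; covered: B1=F, B2=T, B3=F, B4=T, B4=F, B5=E, B6=T, B6=F, B7=T, B10=F
#2 (h=7, p=6, t=5) -> B1->F, B2->T, B3->F, B5->E, B4->T, B5->E, B4->T, B5->E, B4->T, B5->E, B4->T, B5->E, B4->F, B6->T, ...; covered: B1=F, B2=T, B3=F, B4=T, B4=F, B5=E, B6=T, B6=F, B7=T, B10=F
#3 (h=7, p=8, t=5) -> B1->F, B2->T, B3->F, B5->E, B4->T, B5->E, B4->T, B5->E, B4->T, B5->E, B4->T, B5->E, B4->F, B6->T, ...; covered: B1=F, B2=T, B3=F, B4=T, B4=F, B5=E, B6=T, B6=F, B7=T, B10=F
#4 (h=7, p=5, t=5) -> B1->F, B2->T, B3->F, B5->E, B4->T, B5->E, B4->T, B5->E, B4->T, B5->E, B4->T, B5->E, B4->F, B6->T, ...; covered: B1=F, B2=T, B3=F, B4=T, B4=F, B5=E, B6=T, B6=F, B7=T, B10=F
#5 (h=2, p=8, t=4) -> B1->T, B5->E, B4->T, B5->E, B4->F, B6->T, B6->T, B6->T, B6->T, B6->T, B6->T, B6->T, B6->T, B6->T, ...; covered: B1=T, B4=T, B4=F, B5=E, B6=T, B6=F, B7=T, B10=F
#6 (h=6, p=6, t=2) -> B1->T, B5->E, B4->F, B6->T, B6->F, B7->T, B10->F; covered: B1=T, B4=F, B5=E, B6=T, B6=F, B7=T, B10=F
#7 (h=7, p=3, t=3) -> B1->F, B2->T, B3->F, B5->E, B4->T, B5->E, B4->T, B5->E, B4->T, B5->E, B4->T, B5->E, B4->F, B6->T, ...; covered: B1=F, B2=T, B3=F, B4=T, B4=F, B5=E, B6=T, B6=F, B7=T, B10=F
#8 (h=6, p=8, t=2) -> B1->T, B5->E, B4->F, B6->T, B6->F, B7->T, B10->F; covered: B1=T, B4=F, B5=E, B6=T, B6=F, B7=T, B10=F
#9 (h=7, p=7, t=5) -> B1->F, B2->T, B3->F, B5->E, B4->T, B5->E, B4->T, B5->E, B4->T, B5->E, B4->T, B5->E, B4->F, B6->T, ...; covered: B1=F, B2=T, B3=F, B4=T, B4=F, B5=E, B6=T, B6=F, B7=T, B10=F
union over the pool: B1=T, B1=F, B2=T, B3=F, B4=T, B4=F, B5=E, B6=T, B6=F, B7=T, B10=F
uncovered (9 of 20): B2=F, B3=T, B5=S, B7=F, B8=T, B8=F, B9=T, B9=F, B10=T

Answer: 9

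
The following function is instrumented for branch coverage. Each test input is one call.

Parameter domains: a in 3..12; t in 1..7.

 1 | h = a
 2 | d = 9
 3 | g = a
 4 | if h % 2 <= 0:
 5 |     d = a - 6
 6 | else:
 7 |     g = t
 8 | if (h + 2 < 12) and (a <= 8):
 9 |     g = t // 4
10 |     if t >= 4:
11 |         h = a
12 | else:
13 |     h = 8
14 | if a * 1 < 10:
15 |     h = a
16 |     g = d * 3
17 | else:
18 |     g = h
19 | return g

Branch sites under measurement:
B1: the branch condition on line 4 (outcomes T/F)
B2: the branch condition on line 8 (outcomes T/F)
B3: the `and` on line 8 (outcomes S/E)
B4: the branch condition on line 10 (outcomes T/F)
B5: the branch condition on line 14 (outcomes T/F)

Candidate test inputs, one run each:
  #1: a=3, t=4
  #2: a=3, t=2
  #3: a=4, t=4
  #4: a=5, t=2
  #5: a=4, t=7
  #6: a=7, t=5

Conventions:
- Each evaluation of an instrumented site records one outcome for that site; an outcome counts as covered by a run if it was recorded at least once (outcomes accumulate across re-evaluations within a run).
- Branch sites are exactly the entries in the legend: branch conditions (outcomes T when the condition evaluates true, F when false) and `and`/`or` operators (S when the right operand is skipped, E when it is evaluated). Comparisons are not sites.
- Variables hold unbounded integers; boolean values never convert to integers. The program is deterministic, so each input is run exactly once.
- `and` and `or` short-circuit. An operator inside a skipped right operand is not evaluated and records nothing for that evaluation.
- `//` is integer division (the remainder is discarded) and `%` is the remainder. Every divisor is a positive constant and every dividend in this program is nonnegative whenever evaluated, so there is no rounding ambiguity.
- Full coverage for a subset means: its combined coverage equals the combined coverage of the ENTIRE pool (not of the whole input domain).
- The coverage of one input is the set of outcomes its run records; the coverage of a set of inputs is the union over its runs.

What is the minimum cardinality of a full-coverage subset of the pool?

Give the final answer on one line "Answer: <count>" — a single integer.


test 1 (a=3, t=4) fires B1->F, B3->E, B2->T, B4->T, B5->T; hits B1=F, B2=T, B3=E, B4=T, B5=T
test 2 (a=3, t=2) fires B1->F, B3->E, B2->T, B4->F, B5->T; hits B1=F, B2=T, B3=E, B4=F, B5=T
test 3 (a=4, t=4) fires B1->T, B3->E, B2->T, B4->T, B5->T; hits B1=T, B2=T, B3=E, B4=T, B5=T
test 4 (a=5, t=2) fires B1->F, B3->E, B2->T, B4->F, B5->T; hits B1=F, B2=T, B3=E, B4=F, B5=T
test 5 (a=4, t=7) fires B1->T, B3->E, B2->T, B4->T, B5->T; hits B1=T, B2=T, B3=E, B4=T, B5=T
test 6 (a=7, t=5) fires B1->F, B3->E, B2->T, B4->T, B5->T; hits B1=F, B2=T, B3=E, B4=T, B5=T
union over all inputs: B1=T, B1=F, B2=T, B3=E, B4=T, B4=F, B5=T (7 outcomes)
every size-1 subset falls short of the 7 outcomes (best: 5/7)
the canonical winner is {2, 3}: size 2, full 7-outcome coverage, earliest index list among size-2 covers
Answer: 2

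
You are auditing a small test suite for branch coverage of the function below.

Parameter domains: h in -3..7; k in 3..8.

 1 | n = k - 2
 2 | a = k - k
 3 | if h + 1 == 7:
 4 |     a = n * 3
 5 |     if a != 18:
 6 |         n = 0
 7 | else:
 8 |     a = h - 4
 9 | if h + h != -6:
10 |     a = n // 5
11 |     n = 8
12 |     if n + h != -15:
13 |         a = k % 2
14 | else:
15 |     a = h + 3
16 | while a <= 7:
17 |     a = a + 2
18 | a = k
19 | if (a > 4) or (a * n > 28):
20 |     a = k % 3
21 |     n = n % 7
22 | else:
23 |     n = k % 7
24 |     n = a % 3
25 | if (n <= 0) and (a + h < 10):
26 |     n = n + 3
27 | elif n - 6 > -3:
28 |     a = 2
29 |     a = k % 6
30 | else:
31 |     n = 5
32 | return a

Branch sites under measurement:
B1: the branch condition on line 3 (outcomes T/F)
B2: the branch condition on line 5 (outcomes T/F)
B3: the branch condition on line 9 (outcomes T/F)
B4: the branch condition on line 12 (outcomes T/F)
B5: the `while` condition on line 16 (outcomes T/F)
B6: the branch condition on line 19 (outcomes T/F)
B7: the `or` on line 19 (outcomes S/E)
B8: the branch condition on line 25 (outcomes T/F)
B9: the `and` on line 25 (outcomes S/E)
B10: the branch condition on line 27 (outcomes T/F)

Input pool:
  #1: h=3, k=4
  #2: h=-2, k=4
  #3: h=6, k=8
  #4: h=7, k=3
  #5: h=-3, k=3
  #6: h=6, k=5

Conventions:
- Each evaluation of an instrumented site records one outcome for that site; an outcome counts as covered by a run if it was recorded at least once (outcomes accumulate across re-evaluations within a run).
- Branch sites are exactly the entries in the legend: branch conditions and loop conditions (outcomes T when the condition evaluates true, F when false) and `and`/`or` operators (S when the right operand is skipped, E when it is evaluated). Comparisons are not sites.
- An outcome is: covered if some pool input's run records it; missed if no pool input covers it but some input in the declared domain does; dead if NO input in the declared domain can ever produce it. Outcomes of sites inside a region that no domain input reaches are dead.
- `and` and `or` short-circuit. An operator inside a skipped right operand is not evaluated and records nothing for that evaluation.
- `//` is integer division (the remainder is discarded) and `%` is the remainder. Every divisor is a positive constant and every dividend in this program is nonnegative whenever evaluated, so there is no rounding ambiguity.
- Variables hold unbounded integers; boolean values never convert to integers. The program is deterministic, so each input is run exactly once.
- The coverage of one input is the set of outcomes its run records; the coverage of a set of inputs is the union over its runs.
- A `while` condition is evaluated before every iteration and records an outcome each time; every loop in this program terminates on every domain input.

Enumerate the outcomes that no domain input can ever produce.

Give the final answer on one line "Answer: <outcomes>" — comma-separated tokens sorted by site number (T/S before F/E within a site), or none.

checking every outcome against all 66 domain inputs:
  B4=F: zero occurrences over every domain input -> dead
  reachable outcomes have witnesses, e.g. B1=T (e.g. h=6, k=3), B1=F (e.g. h=-3, k=3), B2=T (e.g. h=6, k=3), B2=F (e.g. h=6, k=8)

Answer: B4=F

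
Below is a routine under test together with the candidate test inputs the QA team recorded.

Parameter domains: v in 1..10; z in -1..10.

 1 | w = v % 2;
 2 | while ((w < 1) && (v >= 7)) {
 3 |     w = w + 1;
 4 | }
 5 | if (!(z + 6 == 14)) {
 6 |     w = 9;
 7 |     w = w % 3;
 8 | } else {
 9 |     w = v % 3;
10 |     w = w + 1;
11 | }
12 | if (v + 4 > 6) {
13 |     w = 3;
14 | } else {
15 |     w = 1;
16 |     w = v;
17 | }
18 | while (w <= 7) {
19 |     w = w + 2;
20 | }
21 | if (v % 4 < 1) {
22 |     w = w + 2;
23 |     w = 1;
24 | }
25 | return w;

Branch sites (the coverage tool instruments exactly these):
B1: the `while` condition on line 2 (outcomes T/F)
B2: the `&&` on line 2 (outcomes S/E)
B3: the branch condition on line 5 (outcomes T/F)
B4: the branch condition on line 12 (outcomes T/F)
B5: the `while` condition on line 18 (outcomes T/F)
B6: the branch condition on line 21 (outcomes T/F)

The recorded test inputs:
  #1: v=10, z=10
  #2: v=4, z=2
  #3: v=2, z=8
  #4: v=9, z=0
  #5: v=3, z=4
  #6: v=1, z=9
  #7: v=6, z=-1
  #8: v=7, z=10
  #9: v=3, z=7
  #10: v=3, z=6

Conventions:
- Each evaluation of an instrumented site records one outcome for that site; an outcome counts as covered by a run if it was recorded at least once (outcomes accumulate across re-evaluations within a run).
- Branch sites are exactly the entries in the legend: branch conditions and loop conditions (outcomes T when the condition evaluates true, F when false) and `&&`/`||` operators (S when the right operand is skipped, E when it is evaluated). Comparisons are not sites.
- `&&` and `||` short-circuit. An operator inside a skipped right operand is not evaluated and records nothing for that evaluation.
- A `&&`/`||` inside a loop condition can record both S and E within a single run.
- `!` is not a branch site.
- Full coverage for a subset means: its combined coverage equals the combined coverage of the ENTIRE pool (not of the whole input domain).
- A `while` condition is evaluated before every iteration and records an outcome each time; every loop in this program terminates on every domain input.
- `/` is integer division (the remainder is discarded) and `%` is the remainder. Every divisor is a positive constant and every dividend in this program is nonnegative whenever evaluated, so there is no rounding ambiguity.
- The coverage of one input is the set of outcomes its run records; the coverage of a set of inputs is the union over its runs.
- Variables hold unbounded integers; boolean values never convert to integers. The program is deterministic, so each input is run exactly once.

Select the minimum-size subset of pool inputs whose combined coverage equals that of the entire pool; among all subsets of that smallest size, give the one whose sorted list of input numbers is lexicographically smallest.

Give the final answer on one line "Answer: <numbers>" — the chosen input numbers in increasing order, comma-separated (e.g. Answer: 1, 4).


test 1 (v=10, z=10) fires B2->E, B1->T, B2->S, B1->F, B3->T, B4->T, B5->T, B5->T, B5->T, B5->F, B6->F; hits B1=T, B1=F, B2=S, B2=E, B3=T, B4=T, B5=T, B5=F, B6=F
test 2 (v=4, z=2) fires B2->E, B1->F, B3->T, B4->T, B5->T, B5->T, B5->T, B5->F, B6->T; hits B1=F, B2=E, B3=T, B4=T, B5=T, B5=F, B6=T
test 3 (v=2, z=8) fires B2->E, B1->F, B3->F, B4->F, B5->T, B5->T, B5->T, B5->F, B6->F; hits B1=F, B2=E, B3=F, B4=F, B5=T, B5=F, B6=F
test 4 (v=9, z=0) fires B2->S, B1->F, B3->T, B4->T, B5->T, B5->T, B5->T, B5->F, B6->F; hits B1=F, B2=S, B3=T, B4=T, B5=T, B5=F, B6=F
test 5 (v=3, z=4) fires B2->S, B1->F, B3->T, B4->T, B5->T, B5->T, B5->T, B5->F, B6->F; hits B1=F, B2=S, B3=T, B4=T, B5=T, B5=F, B6=F
test 6 (v=1, z=9) fires B2->S, B1->F, B3->T, B4->F, B5->T, B5->T, B5->T, B5->T, B5->F, B6->F; hits B1=F, B2=S, B3=T, B4=F, B5=T, B5=F, B6=F
test 7 (v=6, z=-1) fires B2->E, B1->F, B3->T, B4->T, B5->T, B5->T, B5->T, B5->F, B6->F; hits B1=F, B2=E, B3=T, B4=T, B5=T, B5=F, B6=F
test 8 (v=7, z=10) fires B2->S, B1->F, B3->T, B4->T, B5->T, B5->T, B5->T, B5->F, B6->F; hits B1=F, B2=S, B3=T, B4=T, B5=T, B5=F, B6=F
test 9 (v=3, z=7) fires B2->S, B1->F, B3->T, B4->T, B5->T, B5->T, B5->T, B5->F, B6->F; hits B1=F, B2=S, B3=T, B4=T, B5=T, B5=F, B6=F
test 10 (v=3, z=6) fires B2->S, B1->F, B3->T, B4->T, B5->T, B5->T, B5->T, B5->F, B6->F; hits B1=F, B2=S, B3=T, B4=T, B5=T, B5=F, B6=F
pool-wide coverage (12 outcomes): B1=T, B1=F, B2=S, B2=E, B3=T, B3=F, B4=T, B4=F, B5=T, B5=F, B6=T, B6=F
every size-1 subset falls short of the 12 outcomes (best: 9/12)
every size-2 subset falls short of the 12 outcomes (best: 11/12)
inputs {1, 2, 3} (size 3) cover everything; no size-3 subset with a lexicographically smaller index list covers all 12
Answer: 1, 2, 3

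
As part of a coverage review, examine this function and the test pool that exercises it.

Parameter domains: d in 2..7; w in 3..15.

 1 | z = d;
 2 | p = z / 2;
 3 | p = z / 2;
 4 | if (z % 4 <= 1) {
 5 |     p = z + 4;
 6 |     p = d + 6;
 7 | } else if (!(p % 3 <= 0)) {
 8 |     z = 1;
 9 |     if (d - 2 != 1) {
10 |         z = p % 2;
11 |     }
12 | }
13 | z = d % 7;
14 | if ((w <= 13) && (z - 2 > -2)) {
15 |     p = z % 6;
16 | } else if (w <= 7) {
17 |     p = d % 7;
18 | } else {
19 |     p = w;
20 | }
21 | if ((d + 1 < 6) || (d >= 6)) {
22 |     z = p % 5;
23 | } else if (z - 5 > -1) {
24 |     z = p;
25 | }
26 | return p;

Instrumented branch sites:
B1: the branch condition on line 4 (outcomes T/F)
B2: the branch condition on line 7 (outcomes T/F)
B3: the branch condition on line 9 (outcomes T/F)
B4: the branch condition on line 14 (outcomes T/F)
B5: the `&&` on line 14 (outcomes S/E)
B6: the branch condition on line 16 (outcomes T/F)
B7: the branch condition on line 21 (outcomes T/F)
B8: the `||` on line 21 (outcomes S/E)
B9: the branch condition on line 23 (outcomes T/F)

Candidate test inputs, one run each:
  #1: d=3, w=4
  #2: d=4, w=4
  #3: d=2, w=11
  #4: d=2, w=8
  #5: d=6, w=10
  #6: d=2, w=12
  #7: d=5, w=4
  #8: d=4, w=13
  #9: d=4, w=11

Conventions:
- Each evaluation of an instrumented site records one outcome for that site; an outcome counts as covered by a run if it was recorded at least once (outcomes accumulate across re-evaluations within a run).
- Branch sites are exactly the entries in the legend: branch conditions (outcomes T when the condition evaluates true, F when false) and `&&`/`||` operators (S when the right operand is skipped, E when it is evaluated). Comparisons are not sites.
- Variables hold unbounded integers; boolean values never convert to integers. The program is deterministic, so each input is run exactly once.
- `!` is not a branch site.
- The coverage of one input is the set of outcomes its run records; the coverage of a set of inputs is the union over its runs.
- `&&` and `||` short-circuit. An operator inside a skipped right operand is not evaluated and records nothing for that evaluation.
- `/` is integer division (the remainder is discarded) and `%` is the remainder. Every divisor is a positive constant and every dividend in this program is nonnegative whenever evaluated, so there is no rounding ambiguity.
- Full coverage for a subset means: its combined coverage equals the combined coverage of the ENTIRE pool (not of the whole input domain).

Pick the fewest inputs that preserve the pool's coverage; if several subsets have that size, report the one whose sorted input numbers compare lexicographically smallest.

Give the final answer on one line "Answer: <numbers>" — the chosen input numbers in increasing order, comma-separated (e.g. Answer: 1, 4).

input #1 (d=3, w=4): covers B1=F, B2=T, B3=F, B4=T, B5=E, B7=T, B8=S
input #2 (d=4, w=4): covers B1=T, B4=T, B5=E, B7=T, B8=S
input #3 (d=2, w=11): covers B1=F, B2=T, B3=T, B4=T, B5=E, B7=T, B8=S
input #4 (d=2, w=8): covers B1=F, B2=T, B3=T, B4=T, B5=E, B7=T, B8=S
input #5 (d=6, w=10): covers B1=F, B2=F, B4=T, B5=E, B7=T, B8=E
input #6 (d=2, w=12): covers B1=F, B2=T, B3=T, B4=T, B5=E, B7=T, B8=S
input #7 (d=5, w=4): covers B1=T, B4=T, B5=E, B7=F, B8=E, B9=T
input #8 (d=4, w=13): covers B1=T, B4=T, B5=E, B7=T, B8=S
input #9 (d=4, w=11): covers B1=T, B4=T, B5=E, B7=T, B8=S
the full pool covers 13 outcomes: B1=T, B1=F, B2=T, B2=F, B3=T, B3=F, B4=T, B5=E, B7=T, B7=F, B8=S, B8=E, B9=T
every size-1 subset falls short of the 13 outcomes (best: 7/13)
every size-2 subset falls short of the 13 outcomes (best: 11/13)
every size-3 subset falls short of the 13 outcomes (best: 12/13)
at size 4, {1, 3, 5, 7} reaches all 13 outcomes; every lexicographically earlier size-4 subset fails

Answer: 1, 3, 5, 7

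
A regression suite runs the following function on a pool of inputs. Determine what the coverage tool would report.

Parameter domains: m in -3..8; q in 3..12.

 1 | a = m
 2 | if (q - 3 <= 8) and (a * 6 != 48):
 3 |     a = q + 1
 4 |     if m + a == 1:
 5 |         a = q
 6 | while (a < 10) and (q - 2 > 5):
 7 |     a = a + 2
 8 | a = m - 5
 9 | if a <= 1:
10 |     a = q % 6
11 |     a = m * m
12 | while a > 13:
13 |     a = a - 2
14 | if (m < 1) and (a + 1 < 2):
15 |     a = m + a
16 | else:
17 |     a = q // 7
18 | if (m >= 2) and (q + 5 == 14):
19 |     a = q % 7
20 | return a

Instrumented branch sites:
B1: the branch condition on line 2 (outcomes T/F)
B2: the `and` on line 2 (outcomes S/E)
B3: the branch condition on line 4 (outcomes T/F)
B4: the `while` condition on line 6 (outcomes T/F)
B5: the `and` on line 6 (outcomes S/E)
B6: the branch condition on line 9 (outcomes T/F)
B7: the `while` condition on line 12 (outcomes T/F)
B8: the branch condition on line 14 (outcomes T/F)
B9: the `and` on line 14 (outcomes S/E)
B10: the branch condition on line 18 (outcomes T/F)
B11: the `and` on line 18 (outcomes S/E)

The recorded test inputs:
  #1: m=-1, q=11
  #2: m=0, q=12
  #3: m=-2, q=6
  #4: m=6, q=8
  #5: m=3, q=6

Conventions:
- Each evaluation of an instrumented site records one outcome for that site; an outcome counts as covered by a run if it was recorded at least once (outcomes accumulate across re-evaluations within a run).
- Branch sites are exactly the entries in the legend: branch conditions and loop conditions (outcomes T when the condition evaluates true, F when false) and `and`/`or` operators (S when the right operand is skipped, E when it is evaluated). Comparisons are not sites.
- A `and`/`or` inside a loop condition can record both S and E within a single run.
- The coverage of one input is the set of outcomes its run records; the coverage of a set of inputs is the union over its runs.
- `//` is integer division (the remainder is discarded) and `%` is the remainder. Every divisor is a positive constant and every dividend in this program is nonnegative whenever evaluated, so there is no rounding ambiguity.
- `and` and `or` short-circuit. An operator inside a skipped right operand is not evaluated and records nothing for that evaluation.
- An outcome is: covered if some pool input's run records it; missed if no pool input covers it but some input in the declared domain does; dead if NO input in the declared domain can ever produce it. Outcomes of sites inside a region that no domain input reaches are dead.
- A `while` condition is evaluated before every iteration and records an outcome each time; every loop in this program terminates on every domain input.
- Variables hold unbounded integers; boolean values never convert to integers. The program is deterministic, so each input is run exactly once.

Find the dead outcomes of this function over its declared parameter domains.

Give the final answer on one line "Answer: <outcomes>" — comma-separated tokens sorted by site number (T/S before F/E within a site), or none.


running all 120 domain inputs and tallying outcomes:
  reachable outcomes have witnesses, e.g. B1=T (e.g. m=-3, q=3), B1=F (e.g. m=-3, q=12), B2=S (e.g. m=-3, q=12), B2=E (e.g. m=-3, q=3)
Answer: none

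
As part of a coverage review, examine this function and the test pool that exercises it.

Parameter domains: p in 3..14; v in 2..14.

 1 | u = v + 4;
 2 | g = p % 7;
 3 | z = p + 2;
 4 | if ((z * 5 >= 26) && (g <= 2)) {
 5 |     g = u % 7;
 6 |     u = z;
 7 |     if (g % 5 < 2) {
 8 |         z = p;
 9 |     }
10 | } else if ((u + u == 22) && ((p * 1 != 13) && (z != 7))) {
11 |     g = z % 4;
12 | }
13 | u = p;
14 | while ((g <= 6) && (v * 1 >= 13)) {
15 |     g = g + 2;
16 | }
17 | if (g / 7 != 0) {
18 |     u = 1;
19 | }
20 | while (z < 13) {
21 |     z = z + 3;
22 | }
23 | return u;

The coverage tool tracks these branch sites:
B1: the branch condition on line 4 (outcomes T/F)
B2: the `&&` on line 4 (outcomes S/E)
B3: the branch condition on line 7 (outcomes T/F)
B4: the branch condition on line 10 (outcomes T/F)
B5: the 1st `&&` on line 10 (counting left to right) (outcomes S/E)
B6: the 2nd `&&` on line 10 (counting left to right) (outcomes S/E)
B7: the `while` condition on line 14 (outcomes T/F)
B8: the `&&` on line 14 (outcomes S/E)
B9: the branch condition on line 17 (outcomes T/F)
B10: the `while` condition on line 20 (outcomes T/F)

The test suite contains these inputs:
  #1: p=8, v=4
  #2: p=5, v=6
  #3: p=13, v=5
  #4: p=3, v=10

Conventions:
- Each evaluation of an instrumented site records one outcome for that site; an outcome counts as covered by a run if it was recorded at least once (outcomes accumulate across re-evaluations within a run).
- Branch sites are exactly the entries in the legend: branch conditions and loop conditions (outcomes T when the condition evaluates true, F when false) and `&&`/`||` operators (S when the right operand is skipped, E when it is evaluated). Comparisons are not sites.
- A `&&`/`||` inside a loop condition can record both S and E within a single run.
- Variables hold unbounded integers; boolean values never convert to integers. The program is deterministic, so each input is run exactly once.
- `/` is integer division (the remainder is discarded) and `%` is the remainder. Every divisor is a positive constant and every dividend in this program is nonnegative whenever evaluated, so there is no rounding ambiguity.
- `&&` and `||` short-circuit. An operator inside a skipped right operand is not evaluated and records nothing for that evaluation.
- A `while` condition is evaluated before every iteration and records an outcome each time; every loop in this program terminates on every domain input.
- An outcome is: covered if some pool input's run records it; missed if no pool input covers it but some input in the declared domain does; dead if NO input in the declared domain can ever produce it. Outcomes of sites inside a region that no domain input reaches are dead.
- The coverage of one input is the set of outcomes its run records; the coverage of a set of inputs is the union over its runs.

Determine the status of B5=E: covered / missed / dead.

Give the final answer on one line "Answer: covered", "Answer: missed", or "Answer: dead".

no pool input records B5=E
but domain input (p=3, v=7) does record it -> reachable, so missed

Answer: missed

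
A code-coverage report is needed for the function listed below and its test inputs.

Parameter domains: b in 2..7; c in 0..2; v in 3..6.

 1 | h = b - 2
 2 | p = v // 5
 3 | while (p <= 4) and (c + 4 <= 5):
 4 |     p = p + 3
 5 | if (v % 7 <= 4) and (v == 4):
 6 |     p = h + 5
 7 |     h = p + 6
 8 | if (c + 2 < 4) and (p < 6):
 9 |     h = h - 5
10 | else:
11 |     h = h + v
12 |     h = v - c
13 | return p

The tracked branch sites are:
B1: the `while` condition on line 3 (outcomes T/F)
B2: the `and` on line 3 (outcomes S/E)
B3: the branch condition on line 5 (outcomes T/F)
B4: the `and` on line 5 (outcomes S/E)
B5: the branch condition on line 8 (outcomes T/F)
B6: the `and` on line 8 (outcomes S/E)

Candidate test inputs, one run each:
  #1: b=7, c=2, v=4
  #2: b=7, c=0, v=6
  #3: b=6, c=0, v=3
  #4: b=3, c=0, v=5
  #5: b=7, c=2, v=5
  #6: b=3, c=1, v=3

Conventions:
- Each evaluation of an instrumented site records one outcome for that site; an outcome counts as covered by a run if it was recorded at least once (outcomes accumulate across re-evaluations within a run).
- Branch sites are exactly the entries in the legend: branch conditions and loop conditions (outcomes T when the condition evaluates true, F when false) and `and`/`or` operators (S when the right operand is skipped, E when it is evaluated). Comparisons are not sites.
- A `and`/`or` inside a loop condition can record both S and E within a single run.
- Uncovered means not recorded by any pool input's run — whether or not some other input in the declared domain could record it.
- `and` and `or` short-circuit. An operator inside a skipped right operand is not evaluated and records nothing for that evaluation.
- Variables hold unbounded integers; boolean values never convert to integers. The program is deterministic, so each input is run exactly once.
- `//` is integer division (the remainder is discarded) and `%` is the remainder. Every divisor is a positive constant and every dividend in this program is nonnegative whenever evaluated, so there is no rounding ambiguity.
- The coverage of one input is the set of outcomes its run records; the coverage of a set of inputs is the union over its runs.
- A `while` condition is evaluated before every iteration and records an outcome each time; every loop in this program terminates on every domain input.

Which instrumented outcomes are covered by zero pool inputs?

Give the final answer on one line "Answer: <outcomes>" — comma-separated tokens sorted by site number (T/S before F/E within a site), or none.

#1 (b=7, c=2, v=4) -> B2->E, B1->F, B4->E, B3->T, B6->S, B5->F; covered: B1=F, B2=E, B3=T, B4=E, B5=F, B6=S
#2 (b=7, c=0, v=6) -> B2->E, B1->T, B2->E, B1->T, B2->S, B1->F, B4->S, B3->F, B6->E, B5->F; covered: B1=T, B1=F, B2=S, B2=E, B3=F, B4=S, B5=F, B6=E
#3 (b=6, c=0, v=3) -> B2->E, B1->T, B2->E, B1->T, B2->S, B1->F, B4->E, B3->F, B6->E, B5->F; covered: B1=T, B1=F, B2=S, B2=E, B3=F, B4=E, B5=F, B6=E
#4 (b=3, c=0, v=5) -> B2->E, B1->T, B2->E, B1->T, B2->S, B1->F, B4->S, B3->F, B6->E, B5->F; covered: B1=T, B1=F, B2=S, B2=E, B3=F, B4=S, B5=F, B6=E
#5 (b=7, c=2, v=5) -> B2->E, B1->F, B4->S, B3->F, B6->S, B5->F; covered: B1=F, B2=E, B3=F, B4=S, B5=F, B6=S
#6 (b=3, c=1, v=3) -> B2->E, B1->T, B2->E, B1->T, B2->S, B1->F, B4->E, B3->F, B6->E, B5->F; covered: B1=T, B1=F, B2=S, B2=E, B3=F, B4=E, B5=F, B6=E
union over the pool: B1=T, B1=F, B2=S, B2=E, B3=T, B3=F, B4=S, B4=E, B5=F, B6=S, B6=E
uncovered (1 of 12): B5=T

Answer: B5=T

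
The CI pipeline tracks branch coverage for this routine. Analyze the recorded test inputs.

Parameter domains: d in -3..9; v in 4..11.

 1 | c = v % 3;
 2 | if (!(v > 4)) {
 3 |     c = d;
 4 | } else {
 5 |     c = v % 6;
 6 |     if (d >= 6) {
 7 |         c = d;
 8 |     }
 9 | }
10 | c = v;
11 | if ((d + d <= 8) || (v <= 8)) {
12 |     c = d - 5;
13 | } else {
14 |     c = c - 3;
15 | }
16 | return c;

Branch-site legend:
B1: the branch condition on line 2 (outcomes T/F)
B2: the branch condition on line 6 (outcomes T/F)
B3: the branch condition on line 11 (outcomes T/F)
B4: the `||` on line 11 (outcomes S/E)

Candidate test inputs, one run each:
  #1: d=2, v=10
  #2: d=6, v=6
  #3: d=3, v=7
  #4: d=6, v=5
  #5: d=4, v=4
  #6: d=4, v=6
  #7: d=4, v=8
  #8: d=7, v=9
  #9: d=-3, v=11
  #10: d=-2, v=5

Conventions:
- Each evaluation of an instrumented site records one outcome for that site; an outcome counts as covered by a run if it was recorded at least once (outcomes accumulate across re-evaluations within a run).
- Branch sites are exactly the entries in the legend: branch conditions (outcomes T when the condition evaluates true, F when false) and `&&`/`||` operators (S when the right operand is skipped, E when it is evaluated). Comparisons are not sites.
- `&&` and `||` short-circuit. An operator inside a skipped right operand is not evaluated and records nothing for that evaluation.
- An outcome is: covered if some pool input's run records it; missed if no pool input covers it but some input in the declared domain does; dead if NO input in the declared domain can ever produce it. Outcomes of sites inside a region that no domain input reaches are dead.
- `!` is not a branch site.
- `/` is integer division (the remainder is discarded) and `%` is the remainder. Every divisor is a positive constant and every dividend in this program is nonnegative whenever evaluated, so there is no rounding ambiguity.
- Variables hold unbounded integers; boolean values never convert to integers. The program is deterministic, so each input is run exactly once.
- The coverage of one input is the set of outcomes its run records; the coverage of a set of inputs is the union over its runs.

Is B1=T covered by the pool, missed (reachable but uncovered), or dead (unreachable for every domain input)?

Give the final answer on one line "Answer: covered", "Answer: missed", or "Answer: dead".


B1=T is recorded by pool input(s) 5 -> covered
Answer: covered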